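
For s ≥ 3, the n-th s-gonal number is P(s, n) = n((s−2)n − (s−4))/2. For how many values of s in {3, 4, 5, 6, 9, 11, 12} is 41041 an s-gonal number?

s = 3: P(3, 286) = 41041. ✓
s = 4: P(4, 202) = 40804 and P(4, 203) = 41209; 41041 is not s-gonal.
s = 5: P(5, 165) = 40755 and P(5, 166) = 41251; 41041 is not s-gonal.
s = 6: P(6, 143) = 40755 and P(6, 144) = 41328; 41041 is not s-gonal.
s = 9: P(9, 108) = 40554 and P(9, 109) = 41311; 41041 is not s-gonal.
s = 11: P(11, 95) = 40280 and P(11, 96) = 41136; 41041 is not s-gonal.
s = 12: P(12, 91) = 41041. ✓
Hits: s ∈ {3, 12} → 2.

2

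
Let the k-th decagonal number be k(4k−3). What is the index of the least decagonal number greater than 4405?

34

Solve n(4n−3) > 4405 for integer n.
The largest n with value ≤ 4405 is 33 (since 4257 ≤ 4405 < 4522), so the first above is n = 34, value 4522.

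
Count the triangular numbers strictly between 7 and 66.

The n-th triangular number is n(n+1)/2.
Smallest index with value > 7: n = 4 (giving 10).
Largest index with value < 66: n = 10 (giving 55).
Indices 4 through 10: 7 terms.

7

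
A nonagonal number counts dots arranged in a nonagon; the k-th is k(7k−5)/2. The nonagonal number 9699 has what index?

Set n(7n−5)/2 = 9699, giving 7n² − 5n − 19398 = 0.
The discriminant is 25 + 56·9699 = 543169, and √543169 = 737.
So n = (5 + 737) / 14 = 742/14 = 53.

53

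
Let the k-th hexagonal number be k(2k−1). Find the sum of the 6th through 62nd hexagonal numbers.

Σ i(2i−1) = 2Σi² − Σi over i = 6..62.
Σi = 1953 − 15 = 1938 and Σi² = 81375 − 55 = 81320.
2·81320 − 1·1938 = 160702.

160702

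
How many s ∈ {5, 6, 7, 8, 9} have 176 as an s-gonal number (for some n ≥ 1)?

2

s = 5: P(5, 11) = 176. ✓
s = 6: P(6, 9) = 153 and P(6, 10) = 190; 176 is not s-gonal.
s = 7: P(7, 8) = 148 and P(7, 9) = 189; 176 is not s-gonal.
s = 8: P(8, 8) = 176. ✓
s = 9: P(9, 7) = 154 and P(9, 8) = 204; 176 is not s-gonal.
Hits: s ∈ {5, 8} → 2.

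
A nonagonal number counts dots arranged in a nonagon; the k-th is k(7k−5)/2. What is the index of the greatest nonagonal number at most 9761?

Solve n(7n−5)/2 ≤ 9761 for integer n.
n = 53 gives 9699 ≤ 9761, while n = 54 gives 10071 > 9761; so the answer is index 53.

53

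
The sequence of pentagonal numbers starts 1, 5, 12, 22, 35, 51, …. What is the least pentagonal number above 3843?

3876

Solve n(3n−1)/2 > 3843 for integer n.
The largest n with value ≤ 3843 is 50 (since 3725 ≤ 3843 < 3876), so the first above is n = 51, value 3876.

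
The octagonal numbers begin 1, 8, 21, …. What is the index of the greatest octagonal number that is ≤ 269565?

300

Solve n(3n−2) ≤ 269565 for integer n.
n = 300 gives 269400 ≤ 269565, while n = 301 gives 271201 > 269565; so the answer is index 300.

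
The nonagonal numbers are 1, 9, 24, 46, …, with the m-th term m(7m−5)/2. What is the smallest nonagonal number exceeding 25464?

Solve n(7n−5)/2 > 25464 for integer n.
The largest n with value ≤ 25464 is 85 (since 25075 ≤ 25464 < 25671), so the first above is n = 86, value 25671.

25671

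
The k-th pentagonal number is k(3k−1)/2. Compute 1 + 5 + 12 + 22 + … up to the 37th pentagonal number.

26011

Σ i(3i−1)/2 = (3Σi² − Σi) / 2 over i = 1..37.
Σi = 703 and Σi² = 17575.
(3·17575 − 1·703) / 2 = 52022/2 = 26011.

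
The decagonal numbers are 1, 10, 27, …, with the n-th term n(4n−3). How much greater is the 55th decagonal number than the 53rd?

55·(4·55 − 3) = 11935 and 53·(4·53 − 3) = 11077.
Difference: 11935 − 11077 = 858.

858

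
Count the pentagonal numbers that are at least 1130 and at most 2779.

The n-th pentagonal number is n(3n−1)/2.
Smallest index with value ≥ 1130: n = 28 (giving 1162).
Largest index with value ≤ 2779: n = 43 (giving 2752).
Indices 28 through 43: 16 terms.

16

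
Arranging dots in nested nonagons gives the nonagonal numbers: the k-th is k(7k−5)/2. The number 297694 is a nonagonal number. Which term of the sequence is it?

Set n(7n−5)/2 = 297694, giving 7n² − 5n − 595388 = 0.
The discriminant is 25 + 56·297694 = 16670889, and √16670889 = 4083.
So n = (5 + 4083) / 14 = 4088/14 = 292.

292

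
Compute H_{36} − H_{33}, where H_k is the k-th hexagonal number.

411

36·(2·36 − 1) = 2556 and 33·(2·33 − 1) = 2145.
Difference: 2556 − 2145 = 411.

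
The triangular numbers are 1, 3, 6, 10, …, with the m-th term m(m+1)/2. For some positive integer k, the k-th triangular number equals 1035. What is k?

Set n(n+1)/2 = 1035, giving n² + n − 2070 = 0.
So n = (-1 + 91) / 2 = 90/2 = 45.

45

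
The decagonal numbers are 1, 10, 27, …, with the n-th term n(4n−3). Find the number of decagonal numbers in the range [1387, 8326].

The n-th decagonal number is n(4n−3).
Smallest index with value ≥ 1387: n = 19 (giving 1387).
Largest index with value ≤ 8326: n = 46 (giving 8326).
Indices 19 through 46: 28 terms.

28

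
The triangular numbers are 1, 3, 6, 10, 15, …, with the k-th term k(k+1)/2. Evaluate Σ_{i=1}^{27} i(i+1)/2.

3654

Σ i(i+1)/2 = (Σi² + Σi) / 2 over i = 1..27.
Σi = 378 and Σi² = 6930.
(1·6930 + 1·378) / 2 = 7308/2 = 3654.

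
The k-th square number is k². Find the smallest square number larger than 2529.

2601

Solve n² > 2529 for integer n.
The largest n with value ≤ 2529 is 50 (since 2500 ≤ 2529 < 2601), so the first above is n = 51, value 2601.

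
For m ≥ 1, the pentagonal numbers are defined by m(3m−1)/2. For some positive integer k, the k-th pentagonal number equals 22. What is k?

Set n(3n−1)/2 = 22, giving 3n² − n − 44 = 0.
The discriminant is 1 + 24·22 = 529, and √529 = 23.
So n = (1 + 23) / 6 = 24/6 = 4.

4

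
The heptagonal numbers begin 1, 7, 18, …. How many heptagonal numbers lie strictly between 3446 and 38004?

The n-th heptagonal number is n(5n−3)/2.
Smallest index with value > 3446: n = 38 (giving 3553).
Largest index with value < 38004: n = 123 (giving 37638).
Indices 38 through 123: 86 terms.

86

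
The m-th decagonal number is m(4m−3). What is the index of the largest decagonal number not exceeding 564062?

375

Solve n(4n−3) ≤ 564062 for integer n.
n = 375 gives 561375 ≤ 564062, while n = 376 gives 564376 > 564062; so the answer is index 375.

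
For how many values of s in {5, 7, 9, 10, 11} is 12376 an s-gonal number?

2

s = 5: P(5, 91) = 12376. ✓
s = 7: P(7, 70) = 12145 and P(7, 71) = 12496; 12376 is not s-gonal.
s = 9: P(9, 59) = 12036 and P(9, 60) = 12450; 12376 is not s-gonal.
s = 10: P(10, 56) = 12376. ✓
s = 11: P(11, 52) = 11986 and P(11, 53) = 12455; 12376 is not s-gonal.
Hits: s ∈ {5, 10} → 2.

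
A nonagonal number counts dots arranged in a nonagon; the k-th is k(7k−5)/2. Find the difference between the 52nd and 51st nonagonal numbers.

Consecutive nonagonal numbers differ by 7n − 6: here 7·52 − 6 = 358.

358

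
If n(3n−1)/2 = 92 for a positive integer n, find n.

8

Set n(3n−1)/2 = 92, giving 3n² − n − 184 = 0.
The discriminant is 1 + 24·92 = 2209, and √2209 = 47.
So n = (1 + 47) / 6 = 48/6 = 8.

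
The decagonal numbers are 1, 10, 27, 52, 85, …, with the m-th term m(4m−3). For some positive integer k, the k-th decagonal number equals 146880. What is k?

192

Set n(4n−3) = 146880, giving 4n² − 3n − 146880 = 0.
So n = (3 + 1533) / 8 = 1536/8 = 192.
Check: 192·(4·192 − 3) = 146880. ✓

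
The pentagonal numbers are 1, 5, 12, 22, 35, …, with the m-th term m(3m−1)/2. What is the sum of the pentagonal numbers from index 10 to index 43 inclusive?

40273

Σ i(3i−1)/2 = (3Σi² − Σi) / 2 over i = 10..43.
Σi = 946 − 45 = 901 and Σi² = 27434 − 285 = 27149.
(3·27149 − 1·901) / 2 = 80546/2 = 40273.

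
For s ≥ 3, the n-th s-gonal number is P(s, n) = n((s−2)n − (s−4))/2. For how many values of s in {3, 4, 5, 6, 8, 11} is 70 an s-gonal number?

s = 3: P(3, 11) = 66 and P(3, 12) = 78; 70 is not s-gonal.
s = 4: P(4, 8) = 64 and P(4, 9) = 81; 70 is not s-gonal.
s = 5: P(5, 7) = 70. ✓
s = 6: P(6, 6) = 66 and P(6, 7) = 91; 70 is not s-gonal.
s = 8: P(8, 5) = 65 and P(8, 6) = 96; 70 is not s-gonal.
s = 11: P(11, 4) = 58 and P(11, 5) = 95; 70 is not s-gonal.
Hits: s ∈ {5} → 1.

1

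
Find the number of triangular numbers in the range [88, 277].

The n-th triangular number is n(n+1)/2.
Smallest index with value ≥ 88: n = 13 (giving 91).
Largest index with value ≤ 277: n = 23 (giving 276).
Indices 13 through 23: 11 terms.

11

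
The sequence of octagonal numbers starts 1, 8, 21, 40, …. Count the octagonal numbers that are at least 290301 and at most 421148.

The n-th octagonal number is n(3n−2).
Smallest index with value ≥ 290301: n = 312 (giving 291408).
Largest index with value ≤ 421148: n = 375 (giving 421125).
Indices 312 through 375: 64 terms.

64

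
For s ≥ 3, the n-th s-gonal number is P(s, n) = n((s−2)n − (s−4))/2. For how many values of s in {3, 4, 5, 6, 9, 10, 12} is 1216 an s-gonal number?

s = 3: P(3, 48) = 1176 and P(3, 49) = 1225; 1216 is not s-gonal.
s = 4: P(4, 34) = 1156 and P(4, 35) = 1225; 1216 is not s-gonal.
s = 5: P(5, 28) = 1162 and P(5, 29) = 1247; 1216 is not s-gonal.
s = 6: P(6, 24) = 1128 and P(6, 25) = 1225; 1216 is not s-gonal.
s = 9: P(9, 19) = 1216. ✓
s = 10: P(10, 17) = 1105 and P(10, 18) = 1242; 1216 is not s-gonal.
s = 12: P(12, 16) = 1216. ✓
Hits: s ∈ {9, 12} → 2.

2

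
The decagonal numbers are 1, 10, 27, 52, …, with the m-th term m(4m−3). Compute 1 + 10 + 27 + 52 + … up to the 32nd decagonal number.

Σ i(4i−3) = 4Σi² − 3Σi over i = 1..32.
Σi = 528 and Σi² = 11440.
4·11440 − 3·528 = 44176.

44176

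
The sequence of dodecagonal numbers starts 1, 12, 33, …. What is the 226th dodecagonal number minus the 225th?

2251

Consecutive dodecagonal numbers differ by 10n − 9: here 10·226 − 9 = 2251.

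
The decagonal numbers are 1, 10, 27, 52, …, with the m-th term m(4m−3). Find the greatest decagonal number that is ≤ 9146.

9072

Solve n(4n−3) ≤ 9146 for integer n.
n = 48 gives 9072 ≤ 9146, while n = 49 gives 9457 > 9146; so the answer is 9072.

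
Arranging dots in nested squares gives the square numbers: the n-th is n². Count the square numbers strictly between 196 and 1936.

The n-th square number is n².
Smallest index with value > 196: n = 15 (giving 225).
Largest index with value < 1936: n = 43 (giving 1849).
Indices 15 through 43: 29 terms.

29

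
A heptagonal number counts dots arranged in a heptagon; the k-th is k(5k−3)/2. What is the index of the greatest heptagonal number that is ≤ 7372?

54

Solve n(5n−3)/2 ≤ 7372 for integer n.
n = 54 gives 7209 ≤ 7372, while n = 55 gives 7480 > 7372; so the answer is index 54.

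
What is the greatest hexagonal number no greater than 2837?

2701

Solve n(2n−1) ≤ 2837 for integer n.
n = 37 gives 2701 ≤ 2837, while n = 38 gives 2850 > 2837; so the answer is 2701.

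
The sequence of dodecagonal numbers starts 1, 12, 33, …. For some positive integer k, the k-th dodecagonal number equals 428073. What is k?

Set n(5n−4) = 428073, giving 5n² − 4n − 428073 = 0.
The discriminant is 16 + 20·428073 = 8561476, and √8561476 = 2926.
So n = (4 + 2926) / 10 = 2930/10 = 293.
Check: 293·(5·293 − 4) = 428073. ✓

293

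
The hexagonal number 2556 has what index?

36

Set n(2n−1) = 2556, giving 2n² − n − 2556 = 0.
The discriminant is 1 + 8·2556 = 20449, and √20449 = 143.
So n = (1 + 143) / 4 = 144/4 = 36.
Check: 36·(2·36 − 1) = 2556. ✓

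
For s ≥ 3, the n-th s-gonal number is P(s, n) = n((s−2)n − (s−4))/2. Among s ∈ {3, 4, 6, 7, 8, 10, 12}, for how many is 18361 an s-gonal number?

2

s = 3: P(3, 191) = 18336 and P(3, 192) = 18528; 18361 is not s-gonal.
s = 4: P(4, 135) = 18225 and P(4, 136) = 18496; 18361 is not s-gonal.
s = 6: P(6, 96) = 18336 and P(6, 97) = 18721; 18361 is not s-gonal.
s = 7: P(7, 86) = 18361. ✓
s = 8: P(8, 78) = 18096 and P(8, 79) = 18565; 18361 is not s-gonal.
s = 10: P(10, 68) = 18292 and P(10, 69) = 18837; 18361 is not s-gonal.
s = 12: P(12, 61) = 18361. ✓
Hits: s ∈ {7, 12} → 2.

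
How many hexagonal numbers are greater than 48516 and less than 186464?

The n-th hexagonal number is n(2n−1).
Smallest index with value > 48516: n = 157 (giving 49141).
Largest index with value < 186464: n = 305 (giving 185745).
Indices 157 through 305: 149 terms.

149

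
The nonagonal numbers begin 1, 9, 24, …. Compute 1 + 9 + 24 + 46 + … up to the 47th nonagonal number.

Σ i(7i−5)/2 = (7Σi² − 5Σi) / 2 over i = 1..47.
Σi = 1128 and Σi² = 35720.
(7·35720 − 5·1128) / 2 = 244400/2 = 122200.

122200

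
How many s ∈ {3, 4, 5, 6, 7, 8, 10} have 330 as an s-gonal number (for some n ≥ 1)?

s = 3: P(3, 25) = 325 and P(3, 26) = 351; 330 is not s-gonal.
s = 4: P(4, 18) = 324 and P(4, 19) = 361; 330 is not s-gonal.
s = 5: P(5, 15) = 330. ✓
s = 6: P(6, 13) = 325 and P(6, 14) = 378; 330 is not s-gonal.
s = 7: P(7, 11) = 286 and P(7, 12) = 342; 330 is not s-gonal.
s = 8: P(8, 10) = 280 and P(8, 11) = 341; 330 is not s-gonal.
s = 10: P(10, 9) = 297 and P(10, 10) = 370; 330 is not s-gonal.
Hits: s ∈ {5} → 1.

1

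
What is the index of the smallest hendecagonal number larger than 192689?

208

Solve n(9n−7)/2 > 192689 for integer n.
The largest n with value ≤ 192689 is 207 (since 192096 ≤ 192689 < 193960), so the first above is n = 208, value 193960.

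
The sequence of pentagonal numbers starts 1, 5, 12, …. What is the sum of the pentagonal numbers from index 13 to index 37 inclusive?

Σ i(3i−1)/2 = (3Σi² − Σi) / 2 over i = 13..37.
Σi = 703 − 78 = 625 and Σi² = 17575 − 650 = 16925.
(3·16925 − 1·625) / 2 = 50150/2 = 25075.

25075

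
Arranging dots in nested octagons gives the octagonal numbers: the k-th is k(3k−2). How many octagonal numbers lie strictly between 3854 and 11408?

25

The n-th octagonal number is n(3n−2).
Smallest index with value > 3854: n = 37 (giving 4033).
Largest index with value < 11408: n = 61 (giving 11041).
Indices 37 through 61: 25 terms.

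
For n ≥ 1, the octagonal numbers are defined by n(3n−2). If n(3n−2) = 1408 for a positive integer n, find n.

Set n(3n−2) = 1408, giving 3n² − 2n − 1408 = 0.
So n = (2 + 130) / 6 = 132/6 = 22.
Check: 22·(3·22 − 2) = 1408. ✓

22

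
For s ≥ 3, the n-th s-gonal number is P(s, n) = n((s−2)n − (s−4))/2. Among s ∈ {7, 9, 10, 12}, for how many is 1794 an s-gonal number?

1

s = 7: P(7, 27) = 1782 and P(7, 28) = 1918; 1794 is not s-gonal.
s = 9: P(9, 23) = 1794. ✓
s = 10: P(10, 21) = 1701 and P(10, 22) = 1870; 1794 is not s-gonal.
s = 12: P(12, 19) = 1729 and P(12, 20) = 1920; 1794 is not s-gonal.
Hits: s ∈ {9} → 1.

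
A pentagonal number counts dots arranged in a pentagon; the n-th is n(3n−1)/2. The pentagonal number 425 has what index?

Set n(3n−1)/2 = 425, giving 3n² − n − 850 = 0.
The discriminant is 1 + 24·425 = 10201, and √10201 = 101.
So n = (1 + 101) / 6 = 102/6 = 17.

17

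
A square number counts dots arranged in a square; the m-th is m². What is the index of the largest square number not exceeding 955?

30

Solve n² ≤ 955 for integer n.
n = 30 gives 900 ≤ 955, while n = 31 gives 961 > 955; so the answer is index 30.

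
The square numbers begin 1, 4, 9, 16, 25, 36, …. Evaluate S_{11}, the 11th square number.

121

The 11th square number is n² with n = 11.
11² = 121.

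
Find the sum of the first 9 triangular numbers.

Σ i(i+1)/2 = (Σi² + Σi) / 2 over i = 1..9.
Σi = 45 and Σi² = 285.
(1·285 + 1·45) / 2 = 330/2 = 165.

165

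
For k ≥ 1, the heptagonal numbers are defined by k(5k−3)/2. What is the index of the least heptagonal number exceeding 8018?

57

Solve n(5n−3)/2 > 8018 for integer n.
The largest n with value ≤ 8018 is 56 (since 7756 ≤ 8018 < 8037), so the first above is n = 57, value 8037.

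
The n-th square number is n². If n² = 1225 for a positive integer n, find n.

35

We need n² = 1225, so n = √1225 = 35.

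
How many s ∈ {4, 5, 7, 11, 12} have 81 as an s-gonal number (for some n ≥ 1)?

s = 4: P(4, 9) = 81. ✓
s = 5: P(5, 7) = 70 and P(5, 8) = 92; 81 is not s-gonal.
s = 7: P(7, 6) = 81. ✓
s = 11: P(11, 4) = 58 and P(11, 5) = 95; 81 is not s-gonal.
s = 12: P(12, 4) = 64 and P(12, 5) = 105; 81 is not s-gonal.
Hits: s ∈ {4, 7} → 2.

2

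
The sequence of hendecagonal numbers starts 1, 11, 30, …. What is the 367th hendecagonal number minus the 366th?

3295

Consecutive hendecagonal numbers differ by 9n − 8: here 9·367 − 8 = 3295.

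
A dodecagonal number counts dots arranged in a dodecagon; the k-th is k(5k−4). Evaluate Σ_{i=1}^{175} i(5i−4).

8947400

Σ i(5i−4) = 5Σi² − 4Σi over i = 1..175.
Σi = 15400 and Σi² = 1801800.
5·1801800 − 4·15400 = 8947400.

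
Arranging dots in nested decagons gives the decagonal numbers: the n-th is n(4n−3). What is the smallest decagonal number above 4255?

4257

Solve n(4n−3) > 4255 for integer n.
The largest n with value ≤ 4255 is 32 (since 4000 ≤ 4255 < 4257), so the first above is n = 33, value 4257.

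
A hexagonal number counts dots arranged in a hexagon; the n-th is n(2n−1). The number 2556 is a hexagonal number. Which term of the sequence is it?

Set n(2n−1) = 2556, giving 2n² − n − 2556 = 0.
The discriminant is 1 + 8·2556 = 20449, and √20449 = 143.
So n = (1 + 143) / 4 = 144/4 = 36.

36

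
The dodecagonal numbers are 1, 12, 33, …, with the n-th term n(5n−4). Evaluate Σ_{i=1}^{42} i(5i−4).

Σ i(5i−4) = 5Σi² − 4Σi over i = 1..42.
Σi = 903 and Σi² = 25585.
5·25585 − 4·903 = 124313.

124313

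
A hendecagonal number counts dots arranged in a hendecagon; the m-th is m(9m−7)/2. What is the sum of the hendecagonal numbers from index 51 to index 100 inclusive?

Σ i(9i−7)/2 = (9Σi² − 7Σi) / 2 over i = 51..100.
Σi = 5050 − 1275 = 3775 and Σi² = 338350 − 42925 = 295425.
(9·295425 − 7·3775) / 2 = 2632400/2 = 1316200.

1316200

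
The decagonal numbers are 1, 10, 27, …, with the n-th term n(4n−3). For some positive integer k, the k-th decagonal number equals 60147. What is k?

Set n(4n−3) = 60147, giving 4n² − 3n − 60147 = 0.
So n = (3 + 981) / 8 = 984/8 = 123.
Check: 123·(4·123 − 3) = 60147. ✓

123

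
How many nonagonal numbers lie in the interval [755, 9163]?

36

The n-th nonagonal number is n(7n−5)/2.
Smallest index with value ≥ 755: n = 16 (giving 856).
Largest index with value ≤ 9163: n = 51 (giving 8976).
Indices 16 through 51: 36 terms.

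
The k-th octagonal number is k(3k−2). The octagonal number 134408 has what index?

Set n(3n−2) = 134408, giving 3n² − 2n − 134408 = 0.
The discriminant is 4 + 12·134408 = 1612900, and √1612900 = 1270.
So n = (2 + 1270) / 6 = 1272/6 = 212.

212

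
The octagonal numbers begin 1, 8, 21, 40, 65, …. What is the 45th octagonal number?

The 45th octagonal number is n(3n−2) with n = 45.
45·(3·45 − 2) = 45·133 = 5985.

5985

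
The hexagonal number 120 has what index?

8

Set n(2n−1) = 120, giving 2n² − n − 120 = 0.
So n = (1 + 31) / 4 = 32/4 = 8.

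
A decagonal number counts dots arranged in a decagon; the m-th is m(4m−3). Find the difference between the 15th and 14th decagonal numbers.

Consecutive decagonal numbers differ by 8n − 7: here 8·15 − 7 = 113.

113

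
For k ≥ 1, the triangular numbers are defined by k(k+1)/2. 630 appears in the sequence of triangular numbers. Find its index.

35

Set n(n+1)/2 = 630, giving n² + n − 1260 = 0.
The discriminant is 1 + 8·630 = 5041, and √5041 = 71.
So n = (-1 + 71) / 2 = 70/2 = 35.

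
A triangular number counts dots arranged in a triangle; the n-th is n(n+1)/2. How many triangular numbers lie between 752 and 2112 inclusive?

The n-th triangular number is n(n+1)/2.
Smallest index with value ≥ 752: n = 39 (giving 780).
Largest index with value ≤ 2112: n = 64 (giving 2080).
Indices 39 through 64: 26 terms.

26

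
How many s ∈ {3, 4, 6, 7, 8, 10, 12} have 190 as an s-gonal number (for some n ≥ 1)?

s = 3: P(3, 19) = 190. ✓
s = 4: P(4, 13) = 169 and P(4, 14) = 196; 190 is not s-gonal.
s = 6: P(6, 10) = 190. ✓
s = 7: P(7, 9) = 189 and P(7, 10) = 235; 190 is not s-gonal.
s = 8: P(8, 8) = 176 and P(8, 9) = 225; 190 is not s-gonal.
s = 10: P(10, 7) = 175 and P(10, 8) = 232; 190 is not s-gonal.
s = 12: P(12, 6) = 156 and P(12, 7) = 217; 190 is not s-gonal.
Hits: s ∈ {3, 6} → 2.

2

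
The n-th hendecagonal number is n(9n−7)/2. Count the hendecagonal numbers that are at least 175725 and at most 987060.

271

The n-th hendecagonal number is n(9n−7)/2.
Smallest index with value ≥ 175725: n = 198 (giving 175725).
Largest index with value ≤ 987060: n = 468 (giving 983970).
Indices 198 through 468: 271 terms.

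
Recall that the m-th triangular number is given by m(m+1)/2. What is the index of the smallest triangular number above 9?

4

Solve n(n+1)/2 > 9 for integer n.
The largest n with value ≤ 9 is 3 (since 6 ≤ 9 < 10), so the first above is n = 4, value 10.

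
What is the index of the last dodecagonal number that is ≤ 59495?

Solve n(5n−4) ≤ 59495 for integer n.
n = 109 gives 58969 ≤ 59495, while n = 110 gives 60060 > 59495; so the answer is index 109.

109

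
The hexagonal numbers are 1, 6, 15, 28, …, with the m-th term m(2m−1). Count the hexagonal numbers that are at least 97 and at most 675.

The n-th hexagonal number is n(2n−1).
Smallest index with value ≥ 97: n = 8 (giving 120).
Largest index with value ≤ 675: n = 18 (giving 630).
Indices 8 through 18: 11 terms.

11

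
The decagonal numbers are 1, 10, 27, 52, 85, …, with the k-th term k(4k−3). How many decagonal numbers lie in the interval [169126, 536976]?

The n-th decagonal number is n(4n−3).
Smallest index with value ≥ 169126: n = 206 (giving 169126).
Largest index with value ≤ 536976: n = 366 (giving 534726).
Indices 206 through 366: 161 terms.

161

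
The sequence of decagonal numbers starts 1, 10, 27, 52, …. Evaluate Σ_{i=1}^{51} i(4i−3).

178126

Σ i(4i−3) = 4Σi² − 3Σi over i = 1..51.
Σi = 1326 and Σi² = 45526.
4·45526 − 3·1326 = 178126.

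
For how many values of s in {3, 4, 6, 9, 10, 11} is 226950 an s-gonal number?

1

s = 3: P(3, 673) = 226801 and P(3, 674) = 227475; 226950 is not s-gonal.
s = 4: P(4, 476) = 226576 and P(4, 477) = 227529; 226950 is not s-gonal.
s = 6: P(6, 337) = 226801 and P(6, 338) = 228150; 226950 is not s-gonal.
s = 9: P(9, 255) = 226950. ✓
s = 10: P(10, 238) = 225862 and P(10, 239) = 227767; 226950 is not s-gonal.
s = 11: P(11, 224) = 225008 and P(11, 225) = 227025; 226950 is not s-gonal.
Hits: s ∈ {9} → 1.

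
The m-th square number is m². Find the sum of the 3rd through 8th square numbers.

199

Σ_{i=3}^{8} i² = 204 − 5 = 199.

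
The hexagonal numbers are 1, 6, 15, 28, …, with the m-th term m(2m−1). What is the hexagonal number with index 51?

5151

51·(2·51 − 1) = 51·101 = 5151.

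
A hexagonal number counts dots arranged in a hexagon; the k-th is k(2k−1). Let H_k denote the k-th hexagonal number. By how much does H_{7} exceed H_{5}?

7·(2·7 − 1) = 91 and 5·(2·5 − 1) = 45.
Difference: 91 − 45 = 46.

46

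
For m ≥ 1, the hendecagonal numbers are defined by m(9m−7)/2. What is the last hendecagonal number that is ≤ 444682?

Solve n(9n−7)/2 ≤ 444682 for integer n.
n = 314 gives 442583 ≤ 444682, while n = 315 gives 445410 > 444682; so the answer is 442583.

442583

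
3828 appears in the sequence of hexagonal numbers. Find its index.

Set n(2n−1) = 3828, giving 2n² − n − 3828 = 0.
The discriminant is 1 + 8·3828 = 30625, and √30625 = 175.
So n = (1 + 175) / 4 = 176/4 = 44.

44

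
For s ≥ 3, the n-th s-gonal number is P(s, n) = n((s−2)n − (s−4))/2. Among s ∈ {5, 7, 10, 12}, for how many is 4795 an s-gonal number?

s = 5: P(5, 56) = 4676 and P(5, 57) = 4845; 4795 is not s-gonal.
s = 7: P(7, 44) = 4774 and P(7, 45) = 4995; 4795 is not s-gonal.
s = 10: P(10, 35) = 4795. ✓
s = 12: P(12, 31) = 4681 and P(12, 32) = 4992; 4795 is not s-gonal.
Hits: s ∈ {10} → 1.

1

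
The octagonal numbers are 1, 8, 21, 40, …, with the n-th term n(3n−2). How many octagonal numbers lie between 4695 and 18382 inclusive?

The n-th octagonal number is n(3n−2).
Smallest index with value ≥ 4695: n = 40 (giving 4720).
Largest index with value ≤ 18382: n = 78 (giving 18096).
Indices 40 through 78: 39 terms.

39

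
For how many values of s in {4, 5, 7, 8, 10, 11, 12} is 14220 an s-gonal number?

1

s = 4: P(4, 119) = 14161 and P(4, 120) = 14400; 14220 is not s-gonal.
s = 5: P(5, 97) = 14065 and P(5, 98) = 14357; 14220 is not s-gonal.
s = 7: P(7, 75) = 13950 and P(7, 76) = 14326; 14220 is not s-gonal.
s = 8: P(8, 69) = 14145 and P(8, 70) = 14560; 14220 is not s-gonal.
s = 10: P(10, 60) = 14220. ✓
s = 11: P(11, 56) = 13916 and P(11, 57) = 14421; 14220 is not s-gonal.
s = 12: P(12, 53) = 13833 and P(12, 54) = 14364; 14220 is not s-gonal.
Hits: s ∈ {10} → 1.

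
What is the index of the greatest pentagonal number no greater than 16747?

105

Solve n(3n−1)/2 ≤ 16747 for integer n.
n = 105 gives 16485 ≤ 16747, while n = 106 gives 16801 > 16747; so the answer is index 105.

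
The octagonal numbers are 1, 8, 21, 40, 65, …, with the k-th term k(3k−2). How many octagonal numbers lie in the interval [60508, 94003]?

The n-th octagonal number is n(3n−2).
Smallest index with value ≥ 60508: n = 143 (giving 61061).
Largest index with value ≤ 94003: n = 177 (giving 93633).
Indices 143 through 177: 35 terms.

35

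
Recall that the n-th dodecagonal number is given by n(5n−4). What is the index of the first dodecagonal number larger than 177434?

189

Solve n(5n−4) > 177434 for integer n.
The largest n with value ≤ 177434 is 188 (since 175968 ≤ 177434 < 177849), so the first above is n = 189, value 177849.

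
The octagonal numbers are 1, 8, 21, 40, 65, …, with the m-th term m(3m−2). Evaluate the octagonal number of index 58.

9976

The 58th octagonal number is n(3n−2) with n = 58.
58·(3·58 − 2) = 58·172 = 9976.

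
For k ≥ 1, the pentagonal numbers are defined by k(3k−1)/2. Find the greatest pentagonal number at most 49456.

49051

Solve n(3n−1)/2 ≤ 49456 for integer n.
n = 181 gives 49051 ≤ 49456, while n = 182 gives 49595 > 49456; so the answer is 49051.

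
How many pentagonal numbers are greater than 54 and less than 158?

The n-th pentagonal number is n(3n−1)/2.
Smallest index with value > 54: n = 7 (giving 70).
Largest index with value < 158: n = 10 (giving 145).
Indices 7 through 10: 4 terms.

4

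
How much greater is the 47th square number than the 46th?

n² − (n−1)² = 2n − 1, so 47² − 46² = 2·47 − 1 = 93.

93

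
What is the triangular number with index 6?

21

The 6th triangular number is n(n+1)/2 with n = 6.
6·7/2 = 42/2 = 21.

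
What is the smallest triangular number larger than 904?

Solve n(n+1)/2 > 904 for integer n.
The largest n with value ≤ 904 is 42 (since 903 ≤ 904 < 946), so the first above is n = 43, value 946.

946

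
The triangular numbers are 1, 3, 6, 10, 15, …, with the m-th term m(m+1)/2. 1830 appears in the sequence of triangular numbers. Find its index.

60

Set n(n+1)/2 = 1830, giving n² + n − 3660 = 0.
The discriminant is 1 + 8·1830 = 14641, and √14641 = 121.
So n = (-1 + 121) / 2 = 120/2 = 60.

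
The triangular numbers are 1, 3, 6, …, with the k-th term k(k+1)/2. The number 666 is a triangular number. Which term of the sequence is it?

Set n(n+1)/2 = 666, giving n² + n − 1332 = 0.
So n = (-1 + 73) / 2 = 72/2 = 36.

36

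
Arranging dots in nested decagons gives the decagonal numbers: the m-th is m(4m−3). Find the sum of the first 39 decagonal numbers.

79820

Σ i(4i−3) = 4Σi² − 3Σi over i = 1..39.
Σi = 780 and Σi² = 20540.
4·20540 − 3·780 = 79820.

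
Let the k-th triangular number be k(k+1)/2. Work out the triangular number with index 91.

4186

The 91st triangular number is n(n+1)/2 with n = 91.
91·92/2 = 8372/2 = 4186.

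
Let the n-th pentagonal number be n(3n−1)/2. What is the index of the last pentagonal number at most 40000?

163

Solve n(3n−1)/2 ≤ 40000 for integer n.
n = 163 gives 39772 ≤ 40000, while n = 164 gives 40262 > 40000; so the answer is index 163.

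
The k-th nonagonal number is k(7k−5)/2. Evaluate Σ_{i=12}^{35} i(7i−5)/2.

49004

Σ i(7i−5)/2 = (7Σi² − 5Σi) / 2 over i = 12..35.
Σi = 630 − 66 = 564 and Σi² = 14910 − 506 = 14404.
(7·14404 − 5·564) / 2 = 98008/2 = 49004.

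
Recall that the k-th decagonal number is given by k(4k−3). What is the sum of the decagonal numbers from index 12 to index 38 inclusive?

72027

Σ i(4i−3) = 4Σi² − 3Σi over i = 12..38.
Σi = 741 − 66 = 675 and Σi² = 19019 − 506 = 18513.
4·18513 − 3·675 = 72027.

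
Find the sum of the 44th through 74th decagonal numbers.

Σ i(4i−3) = 4Σi² − 3Σi over i = 44..74.
Σi = 2775 − 946 = 1829 and Σi² = 137825 − 27434 = 110391.
4·110391 − 3·1829 = 436077.

436077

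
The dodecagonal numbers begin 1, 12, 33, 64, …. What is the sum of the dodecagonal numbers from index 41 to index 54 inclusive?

Σ i(5i−4) = 5Σi² − 4Σi over i = 41..54.
Σi = 1485 − 820 = 665 and Σi² = 53955 − 22140 = 31815.
5·31815 − 4·665 = 156415.

156415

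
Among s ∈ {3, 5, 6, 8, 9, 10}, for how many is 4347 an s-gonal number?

s = 3: P(3, 92) = 4278 and P(3, 93) = 4371; 4347 is not s-gonal.
s = 5: P(5, 54) = 4347. ✓
s = 6: P(6, 46) = 4186 and P(6, 47) = 4371; 4347 is not s-gonal.
s = 8: P(8, 38) = 4256 and P(8, 39) = 4485; 4347 is not s-gonal.
s = 9: P(9, 35) = 4200 and P(9, 36) = 4446; 4347 is not s-gonal.
s = 10: P(10, 33) = 4257 and P(10, 34) = 4522; 4347 is not s-gonal.
Hits: s ∈ {5} → 1.

1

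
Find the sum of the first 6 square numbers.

91

Σ_{i=1}^{6} i² = 6·7·13/6 = 91.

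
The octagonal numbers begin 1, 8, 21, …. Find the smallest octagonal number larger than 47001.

47376

Solve n(3n−2) > 47001 for integer n.
The largest n with value ≤ 47001 is 125 (since 46625 ≤ 47001 < 47376), so the first above is n = 126, value 47376.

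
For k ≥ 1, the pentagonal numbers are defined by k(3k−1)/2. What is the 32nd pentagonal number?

32·(3·32 − 1)/2 = 32·95/2 = 1520.

1520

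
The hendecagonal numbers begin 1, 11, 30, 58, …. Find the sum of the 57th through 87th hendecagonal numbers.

726516

Σ i(9i−7)/2 = (9Σi² − 7Σi) / 2 over i = 57..87.
Σi = 3828 − 1596 = 2232 and Σi² = 223300 − 60116 = 163184.
(9·163184 − 7·2232) / 2 = 1453032/2 = 726516.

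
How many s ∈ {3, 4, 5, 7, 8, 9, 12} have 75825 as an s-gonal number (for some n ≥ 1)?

1

s = 3: P(3, 388) = 75466 and P(3, 389) = 75855; 75825 is not s-gonal.
s = 4: P(4, 275) = 75625 and P(4, 276) = 76176; 75825 is not s-gonal.
s = 5: P(5, 225) = 75825. ✓
s = 7: P(7, 174) = 75429 and P(7, 175) = 76300; 75825 is not s-gonal.
s = 8: P(8, 159) = 75525 and P(8, 160) = 76480; 75825 is not s-gonal.
s = 9: P(9, 147) = 75264 and P(9, 148) = 76294; 75825 is not s-gonal.
s = 12: P(12, 123) = 75153 and P(12, 124) = 76384; 75825 is not s-gonal.
Hits: s ∈ {5} → 1.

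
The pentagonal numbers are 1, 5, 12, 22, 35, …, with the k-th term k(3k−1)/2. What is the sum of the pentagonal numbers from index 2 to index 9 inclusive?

404

Σ i(3i−1)/2 = (3Σi² − Σi) / 2 over i = 2..9.
Σi = 45 − 1 = 44 and Σi² = 285 − 1 = 284.
(3·284 − 1·44) / 2 = 808/2 = 404.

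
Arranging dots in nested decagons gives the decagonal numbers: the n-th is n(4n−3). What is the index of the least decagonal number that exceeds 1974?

Solve n(4n−3) > 1974 for integer n.
The largest n with value ≤ 1974 is 22 (since 1870 ≤ 1974 < 2047), so the first above is n = 23, value 2047.

23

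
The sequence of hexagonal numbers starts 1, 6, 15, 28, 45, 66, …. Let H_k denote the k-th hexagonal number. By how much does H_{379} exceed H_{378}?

Consecutive hexagonal numbers differ by 4n − 3: here 4·379 − 3 = 1513.

1513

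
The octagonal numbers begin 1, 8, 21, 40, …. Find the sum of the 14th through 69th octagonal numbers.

Σ i(3i−2) = 3Σi² − 2Σi over i = 14..69.
Σi = 2415 − 91 = 2324 and Σi² = 111895 − 819 = 111076.
3·111076 − 2·2324 = 328580.

328580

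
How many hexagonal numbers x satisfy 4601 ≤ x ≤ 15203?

The n-th hexagonal number is n(2n−1).
Smallest index with value ≥ 4601: n = 49 (giving 4753).
Largest index with value ≤ 15203: n = 87 (giving 15051).
Indices 49 through 87: 39 terms.

39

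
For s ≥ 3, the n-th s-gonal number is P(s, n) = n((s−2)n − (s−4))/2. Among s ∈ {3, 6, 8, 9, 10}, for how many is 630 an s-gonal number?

s = 3: P(3, 35) = 630. ✓
s = 6: P(6, 18) = 630. ✓
s = 8: P(8, 14) = 560 and P(8, 15) = 645; 630 is not s-gonal.
s = 9: P(9, 13) = 559 and P(9, 14) = 651; 630 is not s-gonal.
s = 10: P(10, 12) = 540 and P(10, 13) = 637; 630 is not s-gonal.
Hits: s ∈ {3, 6} → 2.

2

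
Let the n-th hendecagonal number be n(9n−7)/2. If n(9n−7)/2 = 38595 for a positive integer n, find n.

Set n(9n−7)/2 = 38595, giving 9n² − 7n − 77190 = 0.
The discriminant is 49 + 72·38595 = 2778889, and √2778889 = 1667.
So n = (7 + 1667) / 18 = 1674/18 = 93.
Check: 93·(9·93 − 7)/2 = 38595. ✓

93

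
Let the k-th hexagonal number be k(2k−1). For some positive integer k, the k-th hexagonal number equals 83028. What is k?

204

Set n(2n−1) = 83028, giving 2n² − n − 83028 = 0.
The discriminant is 1 + 8·83028 = 664225, and √664225 = 815.
So n = (1 + 815) / 4 = 816/4 = 204.
Check: 204·(2·204 − 1) = 83028. ✓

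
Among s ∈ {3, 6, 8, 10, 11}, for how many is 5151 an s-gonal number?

s = 3: P(3, 101) = 5151. ✓
s = 6: P(6, 51) = 5151. ✓
s = 8: P(8, 41) = 4961 and P(8, 42) = 5208; 5151 is not s-gonal.
s = 10: P(10, 36) = 5076 and P(10, 37) = 5365; 5151 is not s-gonal.
s = 11: P(11, 34) = 5083 and P(11, 35) = 5390; 5151 is not s-gonal.
Hits: s ∈ {3, 6} → 2.

2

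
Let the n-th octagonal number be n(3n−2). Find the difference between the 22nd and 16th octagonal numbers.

672

22·(3·22 − 2) = 1408 and 16·(3·16 − 2) = 736.
Difference: 1408 − 736 = 672.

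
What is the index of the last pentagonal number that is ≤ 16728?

Solve n(3n−1)/2 ≤ 16728 for integer n.
n = 105 gives 16485 ≤ 16728, while n = 106 gives 16801 > 16728; so the answer is index 105.

105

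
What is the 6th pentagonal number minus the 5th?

Consecutive pentagonal numbers differ by 3n − 2: here 3·6 − 2 = 16.

16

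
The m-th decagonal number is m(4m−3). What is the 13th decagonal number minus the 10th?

13·(4·13 − 3) = 637 and 10·(4·10 − 3) = 370.
Difference: 637 − 370 = 267.

267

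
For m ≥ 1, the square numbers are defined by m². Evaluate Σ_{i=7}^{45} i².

Σ_{i=7}^{45} i² = 31395 − 91 = 31304.

31304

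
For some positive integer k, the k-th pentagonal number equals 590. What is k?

20

Set n(3n−1)/2 = 590, giving 3n² − n − 1180 = 0.
The discriminant is 1 + 24·590 = 14161, and √14161 = 119.
So n = (1 + 119) / 6 = 120/6 = 20.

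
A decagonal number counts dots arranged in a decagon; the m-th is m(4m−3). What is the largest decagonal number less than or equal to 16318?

16192

Solve n(4n−3) ≤ 16318 for integer n.
n = 64 gives 16192 ≤ 16318, while n = 65 gives 16705 > 16318; so the answer is 16192.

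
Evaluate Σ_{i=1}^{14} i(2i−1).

1925

Σ i(2i−1) = 2Σi² − Σi over i = 1..14.
Σi = 105 and Σi² = 1015.
2·1015 − 1·105 = 1925.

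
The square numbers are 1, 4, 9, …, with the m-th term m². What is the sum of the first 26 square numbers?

Σ_{i=1}^{26} i² = 26·27·53/6 = 6201.

6201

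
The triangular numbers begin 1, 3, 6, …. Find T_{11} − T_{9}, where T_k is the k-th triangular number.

21

11·12/2 = 66 and 9·10/2 = 45.
Difference: 66 − 45 = 21.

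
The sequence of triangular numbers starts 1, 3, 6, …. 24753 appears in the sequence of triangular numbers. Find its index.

222

Set n(n+1)/2 = 24753, giving n² + n − 49506 = 0.
The discriminant is 1 + 8·24753 = 198025, and √198025 = 445.
So n = (-1 + 445) / 2 = 444/2 = 222.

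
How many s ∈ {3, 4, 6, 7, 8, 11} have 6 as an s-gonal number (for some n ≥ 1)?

2

s = 3: P(3, 3) = 6. ✓
s = 4: P(4, 2) = 4 and P(4, 3) = 9; 6 is not s-gonal.
s = 6: P(6, 2) = 6. ✓
s = 7: P(7, 1) = 1 and P(7, 2) = 7; 6 is not s-gonal.
s = 8: P(8, 1) = 1 and P(8, 2) = 8; 6 is not s-gonal.
s = 11: P(11, 1) = 1 and P(11, 2) = 11; 6 is not s-gonal.
Hits: s ∈ {3, 6} → 2.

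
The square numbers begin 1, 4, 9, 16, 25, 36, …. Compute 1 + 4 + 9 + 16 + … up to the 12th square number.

650

Σ_{i=1}^{12} i² = 12·13·25/6 = 650.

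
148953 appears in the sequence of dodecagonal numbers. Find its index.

Set n(5n−4) = 148953, giving 5n² − 4n − 148953 = 0.
So n = (4 + 1726) / 10 = 1730/10 = 173.
Check: 173·(5·173 − 4) = 148953. ✓

173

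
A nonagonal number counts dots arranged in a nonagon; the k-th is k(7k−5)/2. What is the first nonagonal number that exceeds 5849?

6069

Solve n(7n−5)/2 > 5849 for integer n.
The largest n with value ≤ 5849 is 41 (since 5781 ≤ 5849 < 6069), so the first above is n = 42, value 6069.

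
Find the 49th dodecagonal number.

11809

The 49th dodecagonal number is n(5n−4) with n = 49.
49·(5·49 − 4) = 49·241 = 11809.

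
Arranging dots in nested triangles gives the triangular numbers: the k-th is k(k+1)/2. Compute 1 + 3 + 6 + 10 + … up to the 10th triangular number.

220

Σ i(i+1)/2 = (Σi² + Σi) / 2 over i = 1..10.
Σi = 55 and Σi² = 385.
(1·385 + 1·55) / 2 = 440/2 = 220.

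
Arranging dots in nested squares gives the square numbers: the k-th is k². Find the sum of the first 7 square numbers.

140

Σ_{i=1}^{7} i² = 7·8·15/6 = 140.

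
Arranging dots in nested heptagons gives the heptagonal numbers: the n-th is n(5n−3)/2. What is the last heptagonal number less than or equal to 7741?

Solve n(5n−3)/2 ≤ 7741 for integer n.
n = 55 gives 7480 ≤ 7741, while n = 56 gives 7756 > 7741; so the answer is 7480.

7480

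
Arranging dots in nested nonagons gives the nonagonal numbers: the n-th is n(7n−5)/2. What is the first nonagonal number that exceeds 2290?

Solve n(7n−5)/2 > 2290 for integer n.
The largest n with value ≤ 2290 is 25 (since 2125 ≤ 2290 < 2301), so the first above is n = 26, value 2301.

2301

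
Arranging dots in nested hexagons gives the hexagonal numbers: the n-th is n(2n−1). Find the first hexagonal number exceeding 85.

Solve n(2n−1) > 85 for integer n.
The largest n with value ≤ 85 is 6 (since 66 ≤ 85 < 91), so the first above is n = 7, value 91.

91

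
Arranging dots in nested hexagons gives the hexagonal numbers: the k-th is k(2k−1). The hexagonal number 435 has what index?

15

Set n(2n−1) = 435, giving 2n² − n − 435 = 0.
The discriminant is 1 + 8·435 = 3481, and √3481 = 59.
So n = (1 + 59) / 4 = 60/4 = 15.
Check: 15·(2·15 − 1) = 435. ✓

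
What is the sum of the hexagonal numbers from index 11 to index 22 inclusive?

6622

Σ i(2i−1) = 2Σi² − Σi over i = 11..22.
Σi = 253 − 55 = 198 and Σi² = 3795 − 385 = 3410.
2·3410 − 1·198 = 6622.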